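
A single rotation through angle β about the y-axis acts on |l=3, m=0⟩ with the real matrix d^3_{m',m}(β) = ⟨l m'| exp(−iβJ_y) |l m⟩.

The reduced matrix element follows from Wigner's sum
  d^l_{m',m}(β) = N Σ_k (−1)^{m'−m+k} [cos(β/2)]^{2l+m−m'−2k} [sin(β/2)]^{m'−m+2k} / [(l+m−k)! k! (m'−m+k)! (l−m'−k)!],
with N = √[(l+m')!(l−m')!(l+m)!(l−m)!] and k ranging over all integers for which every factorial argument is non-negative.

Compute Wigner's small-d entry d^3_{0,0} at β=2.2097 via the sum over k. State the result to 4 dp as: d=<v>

d^3_{0,0}(β=2.2097) via Wigner's sum:
Half-angle: c=0.449268, s=0.893397. N=√(6·6·6·6)=36.000000
k∈{0,1,2,3} keeps every argument non-negative
  k=0: (−1)^0·36.0000/(36)·0.4493^6·0.8934^0 = +0.008223
  k=1: (−1)^1·36.0000/(4)·0.4493^4·0.8934^2 = -0.292654
  k=2: (−1)^2·36.0000/(4)·0.4493^2·0.8934^4 = +1.157263
  k=3: (−1)^3·36.0000/(36)·0.4493^0·0.8934^6 = -0.508471
d^3_{0,0}(2.2097) = +0.008223 -0.292654 +1.157263 -0.508471 = +0.364360

d=0.3644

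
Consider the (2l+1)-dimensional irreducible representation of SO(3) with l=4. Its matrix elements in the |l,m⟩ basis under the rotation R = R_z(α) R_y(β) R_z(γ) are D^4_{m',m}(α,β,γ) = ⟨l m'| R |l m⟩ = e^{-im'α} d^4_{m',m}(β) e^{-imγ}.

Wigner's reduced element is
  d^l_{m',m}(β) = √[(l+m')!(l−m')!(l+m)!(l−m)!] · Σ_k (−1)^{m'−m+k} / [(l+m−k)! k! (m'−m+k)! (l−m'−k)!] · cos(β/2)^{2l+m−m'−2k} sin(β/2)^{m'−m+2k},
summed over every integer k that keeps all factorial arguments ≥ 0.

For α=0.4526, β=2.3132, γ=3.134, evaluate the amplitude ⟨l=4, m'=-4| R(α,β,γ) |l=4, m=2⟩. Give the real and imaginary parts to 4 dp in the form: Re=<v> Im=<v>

Re=-0.1271 Im=0.4881

First d^4_{-4,2}(β=2.3132), then the phase factors e^{-i(-4)α} and e^{-i(2)γ}:
With c≡cos(β/2)=0.402454 and s≡sin(β/2)=0.915440, N=[1·40320·720·2]^{1/2}=7619.763776
k: max(0,(2)−(-4))=6 … min(4+(2),4−(-4))=6
  k=6: (−1)^0·7619.7638/(1440)·0.4025^2·0.9154^6 = +0.504419
d^4_{-4,2}(2.3132) = +0.504419
Phases: e^{-i·(-4)·0.4526}=-0.237318+0.971432i, e^{-i·(2)·3.134}=+0.999885+0.015185i ⇒ D=-0.127134+0.488135i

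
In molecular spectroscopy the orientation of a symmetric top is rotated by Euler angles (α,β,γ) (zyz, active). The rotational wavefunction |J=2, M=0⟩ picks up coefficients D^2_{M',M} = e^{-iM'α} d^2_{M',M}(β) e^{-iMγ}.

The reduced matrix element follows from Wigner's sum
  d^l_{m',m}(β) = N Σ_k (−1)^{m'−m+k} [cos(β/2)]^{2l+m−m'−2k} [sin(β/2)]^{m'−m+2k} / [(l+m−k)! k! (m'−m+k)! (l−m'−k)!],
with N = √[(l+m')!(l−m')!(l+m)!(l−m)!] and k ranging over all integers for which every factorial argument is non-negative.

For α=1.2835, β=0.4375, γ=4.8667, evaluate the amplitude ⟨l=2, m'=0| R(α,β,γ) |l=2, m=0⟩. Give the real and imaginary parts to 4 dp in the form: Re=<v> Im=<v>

D^2_{0,0}(1.2835,0.4375,4.8667) = e^{-i·0·1.2835}·d^2_{0,0}(0.4375)·e^{-i·0·4.8667}. Compute d first:
c=cos(0.4375/2)=0.976169, s=sin(0.4375/2)=0.217010; N=√[2·2·2·2]=4.000000
The bounds max(0,m−m')=0 and min(l+m,l−m')=2 give 3 terms
  k=0: (−1)^0·4.0000/(4)·0.9762^4·0.2170^0 = +0.908031
  k=1: (−1)^1·4.0000/(1)·0.9762^2·0.2170^2 = -0.179502
  k=2: (−1)^2·4.0000/(4)·0.9762^0·0.2170^4 = +0.002218
d^2_{0,0}(0.4375) = +0.908031 -0.179502 +0.002218 = +0.730748
Attach z-rotation phases: D = e^{-i(0)(1.2835)}·(+0.730748)·e^{-i(0)(4.8667)} = +0.730748+0.000000i

Re=0.7307 Im=0.0000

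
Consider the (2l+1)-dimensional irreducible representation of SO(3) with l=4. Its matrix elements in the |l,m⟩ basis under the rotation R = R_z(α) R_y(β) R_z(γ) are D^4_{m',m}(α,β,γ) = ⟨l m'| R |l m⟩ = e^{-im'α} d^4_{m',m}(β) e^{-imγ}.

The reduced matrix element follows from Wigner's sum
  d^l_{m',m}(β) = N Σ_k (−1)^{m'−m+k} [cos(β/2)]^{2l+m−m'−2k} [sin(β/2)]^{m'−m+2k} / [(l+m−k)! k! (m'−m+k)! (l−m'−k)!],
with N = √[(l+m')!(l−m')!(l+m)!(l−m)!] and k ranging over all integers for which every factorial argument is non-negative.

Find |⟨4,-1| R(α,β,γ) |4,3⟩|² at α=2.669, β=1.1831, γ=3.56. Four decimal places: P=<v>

P=0.1961

D^4_{-1,3}(2.669,1.1831,3.56) = e^{-i·-1·2.669}·d^4_{-1,3}(1.1831)·e^{-i·3·3.56}. Compute d first:
c=cos(1.1831/2)=0.830077, s=sin(1.1831/2)=0.557648; N=√[6·120·5040·1]=1904.940944
The bounds max(0,m−m')=4 and min(l+m,l−m')=5 give 2 terms
  k=4: (−1)^0·1904.9409/(144)·0.8301^4·0.5576^4 = +0.607344
  k=5: (−1)^1·1904.9409/(240)·0.8301^2·0.5576^6 = -0.164464
d^4_{-1,3}(1.1831) = +0.607344 -0.164464 = +0.442880
|D^4_{-1,3}|² = |d^4_{-1,3}(β)|² = (+0.442880)² = 0.196143 (the z-rotation phases have unit modulus)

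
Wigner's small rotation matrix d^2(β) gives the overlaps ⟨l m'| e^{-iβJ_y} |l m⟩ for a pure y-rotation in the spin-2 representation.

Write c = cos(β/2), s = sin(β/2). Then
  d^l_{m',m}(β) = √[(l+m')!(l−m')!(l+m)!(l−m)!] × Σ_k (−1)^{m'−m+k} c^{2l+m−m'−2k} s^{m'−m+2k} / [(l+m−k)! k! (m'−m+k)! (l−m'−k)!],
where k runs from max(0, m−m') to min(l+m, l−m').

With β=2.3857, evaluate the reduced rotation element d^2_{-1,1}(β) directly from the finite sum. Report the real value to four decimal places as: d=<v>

d=-0.3933

d^2_{-1,1}(β=2.3857) via Wigner's sum:
With c≡cos(β/2)=0.369013 and s≡sin(β/2)=0.929424, N=[1·6·6·1]^{1/2}=6.000000
The bounds max(0,m−m')=2 and min(l+m,l−m')=3 give 2 terms
  k=2: (−1)^0·6.0000/(2)·0.3690^2·0.9294^2 = +0.352884
  k=3: (−1)^1·6.0000/(6)·0.3690^0·0.9294^4 = -0.746202
d^2_{-1,1}(2.3857) = +0.352884 -0.746202 = -0.393318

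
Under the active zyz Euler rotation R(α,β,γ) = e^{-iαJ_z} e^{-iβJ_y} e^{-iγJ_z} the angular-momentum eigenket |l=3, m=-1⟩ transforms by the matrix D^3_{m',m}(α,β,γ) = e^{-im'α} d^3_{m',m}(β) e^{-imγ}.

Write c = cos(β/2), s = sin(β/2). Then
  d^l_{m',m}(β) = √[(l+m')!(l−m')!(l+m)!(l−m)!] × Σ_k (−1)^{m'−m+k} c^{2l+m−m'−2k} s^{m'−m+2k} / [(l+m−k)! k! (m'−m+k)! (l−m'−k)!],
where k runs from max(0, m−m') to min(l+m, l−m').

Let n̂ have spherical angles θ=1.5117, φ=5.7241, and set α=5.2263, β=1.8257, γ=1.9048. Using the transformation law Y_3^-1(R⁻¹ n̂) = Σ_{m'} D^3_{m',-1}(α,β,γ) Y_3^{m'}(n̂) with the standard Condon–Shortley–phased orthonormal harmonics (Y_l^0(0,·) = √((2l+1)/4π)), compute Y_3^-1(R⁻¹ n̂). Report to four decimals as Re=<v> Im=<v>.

Need the full column D^3_{m',-1} for m'=−3..3 at α=5.2263, β=1.8257, γ=1.9048.
cos(β/2)=0.611493, sin(β/2)=0.791250
d^3_{-3,-1}: single k=2 term ⇒ +0.339031;  D = +0.101789-0.323390i
d^3_{-2,-1}: k∈[1..2] ⇒ +0.213930 -0.716383 = -0.502453;  D = -0.491523+0.104235i
d^3_{-1,-1}: k∈[0..2] ⇒ +0.052282 -0.700299 +0.879405 = +0.231387;  D = +0.153074+0.173518i
d^3_{0,-1}: k∈[0..2] ⇒ -0.234349 +1.177138 -0.656977 = +0.285813;  D = -0.093697+0.270018i
d^3_{1,-1}: k∈[0..2] ⇒ +0.525224 -1.172539 +0.245404 = -0.401911;  D = +0.395425-0.071917i
d^3_{2,-1}: k∈[0..1] ⇒ -0.716383 +0.599735 = -0.116648;  D = +0.074594+0.089680i
d^3_{3,-1}: single k=0 term ⇒ +0.567653;  D = +0.201598-0.530649i
Y_3^{m'}(θ=1.5117,φ=5.7241) and Σ D·Y over m':
  (+0.1018-0.3234i)·(-0.0441+0.4127i)  (-0.4915+0.1042i)·(+0.0263+0.0541i)  (+0.1531+0.1735i)·(-0.2687-0.1681i)  (-0.0937+0.2700i)·(-0.0657+0.0000i)  (+0.3954-0.0719i)·(+0.2687-0.1681i)  (+0.0746+0.0897i)·(+0.0263-0.0541i)  (+0.2016-0.5306i)·(+0.0441+0.4127i)
Y_3^-1(R⁻¹ n̂) = +0.433470-0.085383i

Re=0.4335 Im=-0.0854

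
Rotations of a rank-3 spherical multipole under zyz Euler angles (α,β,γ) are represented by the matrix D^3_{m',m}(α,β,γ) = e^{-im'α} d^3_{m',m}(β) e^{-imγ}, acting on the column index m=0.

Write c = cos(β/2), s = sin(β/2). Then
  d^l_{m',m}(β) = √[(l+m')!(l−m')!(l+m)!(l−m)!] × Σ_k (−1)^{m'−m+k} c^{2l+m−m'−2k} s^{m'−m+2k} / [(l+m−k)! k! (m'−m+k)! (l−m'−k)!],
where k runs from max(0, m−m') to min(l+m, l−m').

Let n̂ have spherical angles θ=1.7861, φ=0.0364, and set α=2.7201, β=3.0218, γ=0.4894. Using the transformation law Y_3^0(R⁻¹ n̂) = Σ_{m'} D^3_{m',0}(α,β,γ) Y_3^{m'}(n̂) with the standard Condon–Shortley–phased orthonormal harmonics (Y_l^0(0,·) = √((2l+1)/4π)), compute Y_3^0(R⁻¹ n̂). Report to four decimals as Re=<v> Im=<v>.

Need the full column D^3_{m',0} for m'=−3..3 at α=2.7201, β=3.0218, γ=0.4894.
cos(β/2)=0.059861, sin(β/2)=0.998207
d^3_{-3,0}: single k=3 term ⇒ +0.000954;  D = -0.000288+0.000910i
d^3_{-2,0}: k∈[2..3] ⇒ +0.000070 -0.019486 = -0.019416;  D = -0.012916+0.014497i
d^3_{-1,0}: k∈[1..3] ⇒ +0.000003 -0.002217 +0.205510 = +0.203296;  D = -0.185503+0.083173i
d^3_{0,0}: k∈[0..3] ⇒ +0.000000 -0.000115 +0.032019 -0.989289 = -0.957385;  D = -0.957385+0.000000i
d^3_{1,0}: k∈[0..2] ⇒ -0.000003 +0.002217 -0.205510 = -0.203296;  D = +0.185503+0.083173i
d^3_{2,0}: k∈[0..1] ⇒ +0.000070 -0.019486 = -0.019416;  D = -0.012916-0.014497i
d^3_{3,0}: single k=0 term ⇒ -0.000954;  D = +0.000288+0.000910i
Y_3^{m'}(θ=1.7861,φ=0.0364) and Σ D·Y over m':
  (-0.0003+0.0009i)·(+0.3867-0.0424i)  (-0.0129+0.0145i)·(-0.2078+0.0152i)  (-0.1855+0.0832i)·(-0.2435+0.0089i)  (-0.9574+0.0000i)·(+0.2210+0.0000i)  (+0.1855+0.0832i)·(+0.2435+0.0089i)  (-0.0129-0.0145i)·(-0.2078-0.0152i)  (+0.0003+0.0009i)·(-0.3867-0.0424i)
Y_3^0(R⁻¹ n̂) = -0.117918+0.000000i

Re=-0.1179 Im=0.0000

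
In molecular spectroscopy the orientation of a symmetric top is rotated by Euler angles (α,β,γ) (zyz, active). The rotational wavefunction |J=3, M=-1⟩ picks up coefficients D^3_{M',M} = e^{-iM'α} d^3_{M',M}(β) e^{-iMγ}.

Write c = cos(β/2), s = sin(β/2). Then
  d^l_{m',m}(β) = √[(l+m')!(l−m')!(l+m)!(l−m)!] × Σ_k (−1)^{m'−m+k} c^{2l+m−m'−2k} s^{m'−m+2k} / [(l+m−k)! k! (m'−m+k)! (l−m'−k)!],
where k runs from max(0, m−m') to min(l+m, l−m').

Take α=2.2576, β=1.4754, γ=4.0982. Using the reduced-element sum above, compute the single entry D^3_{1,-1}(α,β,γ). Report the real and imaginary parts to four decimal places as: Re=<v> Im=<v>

D^3_{1,-1}(2.2576,1.4754,4.0982) = e^{-i·1·2.2576}·d^3_{1,-1}(1.4754)·e^{-i·-1·4.0982}. Compute d first:
With c≡cos(β/2)=0.740017 and s≡sin(β/2)=0.672588, N=[24·2·2·24]^{1/2}=48.000000
The bounds max(0,m−m')=0 and min(l+m,l−m')=2 give 3 terms
  k=0: (−1)^2·48.0000/(8)·0.7400^4·0.6726^2 = +0.813986
  k=1: (−1)^3·48.0000/(6)·0.7400^2·0.6726^4 = -0.896540
  k=2: (−1)^4·48.0000/(48)·0.7400^0·0.6726^6 = +0.092575
d^3_{1,-1}(1.4754) = +0.813986 -0.896540 +0.092575 = +0.010021
D = (-0.634069-0.773277i)·(+0.010021)·(-0.576296-0.817241i) = -0.002671+0.009659i

Re=-0.0027 Im=0.0097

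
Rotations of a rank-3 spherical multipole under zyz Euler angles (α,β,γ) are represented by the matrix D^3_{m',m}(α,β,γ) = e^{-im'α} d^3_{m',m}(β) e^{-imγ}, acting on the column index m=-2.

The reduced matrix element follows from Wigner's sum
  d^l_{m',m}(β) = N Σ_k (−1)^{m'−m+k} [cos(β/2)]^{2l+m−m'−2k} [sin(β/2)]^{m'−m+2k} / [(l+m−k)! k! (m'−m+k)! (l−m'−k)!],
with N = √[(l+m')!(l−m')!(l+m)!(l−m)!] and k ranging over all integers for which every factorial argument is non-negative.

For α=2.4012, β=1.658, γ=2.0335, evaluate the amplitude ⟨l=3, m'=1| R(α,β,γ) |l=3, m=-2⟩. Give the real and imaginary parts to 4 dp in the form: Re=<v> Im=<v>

Re=0.0300 Im=-0.3148

Split into d^3_{1,-2}(β=1.658) × two z-phases.
With c≡cos(β/2)=0.675613 and s≡sin(β/2)=0.737256, N=[24·2·1·120]^{1/2}=75.894664
k∈{0,1} keeps every argument non-negative
  k=0: (−1)^3·75.8947/(12)·0.6756^3·0.7373^3 = -0.781592
  k=1: (−1)^4·75.8947/(24)·0.6756^1·0.7373^5 = +0.465361
d^3_{1,-2}(1.658) = -0.781592 +0.465361 = -0.316230
D = (-0.738204-0.674578i)·(-0.316230)·(-0.601509-0.798866i) = +0.029998-0.314804i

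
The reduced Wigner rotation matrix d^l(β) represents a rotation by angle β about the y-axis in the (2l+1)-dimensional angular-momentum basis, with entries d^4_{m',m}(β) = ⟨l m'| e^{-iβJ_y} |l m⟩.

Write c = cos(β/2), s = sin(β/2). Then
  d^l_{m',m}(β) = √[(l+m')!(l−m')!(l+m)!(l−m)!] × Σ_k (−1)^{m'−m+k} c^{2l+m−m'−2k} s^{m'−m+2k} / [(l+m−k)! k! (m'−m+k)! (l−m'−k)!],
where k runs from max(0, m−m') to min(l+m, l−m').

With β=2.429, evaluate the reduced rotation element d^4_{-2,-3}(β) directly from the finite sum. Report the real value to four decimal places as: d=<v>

d^4_{-2,-3}(β=2.429) via Wigner's sum:
With c≡cos(β/2)=0.348806 and s≡sin(β/2)=0.937195, N=[2·720·1·5040]^{1/2}=2693.993318
k∈{0,1} keeps every argument non-negative
  k=0: (−1)^1·2693.9933/(720)·0.3488^7·0.9372^1 = -0.002203
  k=1: (−1)^2·2693.9933/(240)·0.3488^5·0.9372^3 = +0.047708
d^4_{-2,-3}(2.429) = -0.002203 +0.047708 = +0.045505

d=0.0455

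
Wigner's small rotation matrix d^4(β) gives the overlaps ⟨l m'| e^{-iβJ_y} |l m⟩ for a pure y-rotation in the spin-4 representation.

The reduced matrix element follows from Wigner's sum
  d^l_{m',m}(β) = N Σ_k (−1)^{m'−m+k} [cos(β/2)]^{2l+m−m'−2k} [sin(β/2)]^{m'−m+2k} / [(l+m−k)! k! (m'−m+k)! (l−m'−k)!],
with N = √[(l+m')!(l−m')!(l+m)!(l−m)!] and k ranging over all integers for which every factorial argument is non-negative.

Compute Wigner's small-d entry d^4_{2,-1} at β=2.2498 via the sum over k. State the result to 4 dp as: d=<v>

d^4_{2,-1}(β=2.2498) via Wigner's sum:
Half-angle: c=0.431267, s=0.902224. N=√(720·2·6·120)=1018.233765
Admissible k: 0..2 (factorial args all ≥0)
  k=0: (−1)^3·1018.2338/(72)·0.4313^5·0.9022^3 = -0.154949
  k=1: (−1)^4·1018.2338/(48)·0.4313^3·0.9022^5 = +1.017225
  k=2: (−1)^5·1018.2338/(240)·0.4313^1·0.9022^7 = -0.890399
d^4_{2,-1}(2.2498) = -0.154949 +1.017225 -0.890399 = -0.028122

d=-0.0281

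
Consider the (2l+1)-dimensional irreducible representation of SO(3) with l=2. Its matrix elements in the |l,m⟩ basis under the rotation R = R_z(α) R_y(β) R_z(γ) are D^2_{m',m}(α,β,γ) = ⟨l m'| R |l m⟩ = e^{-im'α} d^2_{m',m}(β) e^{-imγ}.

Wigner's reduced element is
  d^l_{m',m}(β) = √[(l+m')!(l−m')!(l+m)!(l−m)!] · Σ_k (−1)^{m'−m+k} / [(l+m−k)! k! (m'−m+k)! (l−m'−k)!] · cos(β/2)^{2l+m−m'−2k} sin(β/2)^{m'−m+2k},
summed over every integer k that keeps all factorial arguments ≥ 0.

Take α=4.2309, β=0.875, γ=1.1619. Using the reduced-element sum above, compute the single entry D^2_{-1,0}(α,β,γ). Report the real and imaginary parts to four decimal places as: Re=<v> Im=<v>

Re=-0.2790 Im=-0.5341

Split into d^2_{-1,0}(β=0.875) × two z-phases.
With c≡cos(β/2)=0.905814 and s≡sin(β/2)=0.423676, N=[1·6·2·2]^{1/2}=4.898979
The bounds max(0,m−m')=1 and min(l+m,l−m')=2 give 2 terms
  k=1: (−1)^0·4.8990/(2)·0.9058^3·0.4237^1 = +0.771305
  k=2: (−1)^1·4.8990/(2)·0.9058^1·0.4237^3 = -0.168740
d^2_{-1,0}(0.875) = +0.771305 -0.168740 = +0.602566
Phases: e^{-i·(-1)·4.2309}=-0.463099-0.886306i, e^{-i·(0)·1.1619}=+1.000000+0.000000i ⇒ D=-0.279048-0.534058i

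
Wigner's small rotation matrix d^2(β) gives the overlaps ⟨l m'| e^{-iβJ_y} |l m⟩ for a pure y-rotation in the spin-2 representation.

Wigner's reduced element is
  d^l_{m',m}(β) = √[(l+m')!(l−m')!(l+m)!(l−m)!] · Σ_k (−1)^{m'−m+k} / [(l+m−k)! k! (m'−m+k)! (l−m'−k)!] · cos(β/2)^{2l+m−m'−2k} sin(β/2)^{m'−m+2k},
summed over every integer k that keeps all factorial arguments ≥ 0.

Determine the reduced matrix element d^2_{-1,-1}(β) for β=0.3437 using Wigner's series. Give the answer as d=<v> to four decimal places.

d=0.8572

d^2_{-1,-1}(β=0.3437) via Wigner's sum:
Half-angle: c=0.985270, s=0.171005. N=√(1·6·1·6)=6.000000
Admissible k: 0..1 (factorial args all ≥0)
  k=0: (−1)^0·6.0000/(6)·0.9853^4·0.1710^0 = +0.942369
  k=1: (−1)^1·6.0000/(2)·0.9853^2·0.1710^2 = -0.085163
d^2_{-1,-1}(0.3437) = +0.942369 -0.085163 = +0.857206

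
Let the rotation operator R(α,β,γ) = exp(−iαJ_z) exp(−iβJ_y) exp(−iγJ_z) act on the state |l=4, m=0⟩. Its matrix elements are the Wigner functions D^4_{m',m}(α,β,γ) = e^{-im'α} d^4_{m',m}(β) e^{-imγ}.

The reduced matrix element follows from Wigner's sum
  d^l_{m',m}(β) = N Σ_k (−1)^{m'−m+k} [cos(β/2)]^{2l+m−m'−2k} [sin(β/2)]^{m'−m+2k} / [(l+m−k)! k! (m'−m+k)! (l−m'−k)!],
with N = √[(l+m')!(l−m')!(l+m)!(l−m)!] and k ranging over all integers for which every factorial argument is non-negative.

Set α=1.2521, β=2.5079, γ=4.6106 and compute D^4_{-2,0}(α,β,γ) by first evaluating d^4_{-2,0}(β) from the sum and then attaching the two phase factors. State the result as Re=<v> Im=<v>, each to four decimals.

First d^4_{-2,0}(β=2.5079), then the phase factors e^{-i(-2)α} and e^{-i(0)γ}:
Half-angle: c=0.311571, s=0.950223. N=√(2·720·24·24)=910.735966
The bounds max(0,m−m')=2 and min(l+m,l−m')=4 give 3 terms
  k=2: (−1)^0·910.7360/(96)·0.3116^6·0.9502^2 = +0.007836
  k=3: (−1)^1·910.7360/(36)·0.3116^4·0.9502^4 = -0.194367
  k=4: (−1)^2·910.7360/(96)·0.3116^2·0.9502^6 = +0.677936
d^4_{-2,0}(2.5079) = +0.007836 -0.194367 +0.677936 = +0.491406
Attach z-rotation phases: D = e^{-i(-2)(1.2521)}·(+0.491406)·e^{-i(0)(4.6106)} = -0.394919+0.292437i

Re=-0.3949 Im=0.2924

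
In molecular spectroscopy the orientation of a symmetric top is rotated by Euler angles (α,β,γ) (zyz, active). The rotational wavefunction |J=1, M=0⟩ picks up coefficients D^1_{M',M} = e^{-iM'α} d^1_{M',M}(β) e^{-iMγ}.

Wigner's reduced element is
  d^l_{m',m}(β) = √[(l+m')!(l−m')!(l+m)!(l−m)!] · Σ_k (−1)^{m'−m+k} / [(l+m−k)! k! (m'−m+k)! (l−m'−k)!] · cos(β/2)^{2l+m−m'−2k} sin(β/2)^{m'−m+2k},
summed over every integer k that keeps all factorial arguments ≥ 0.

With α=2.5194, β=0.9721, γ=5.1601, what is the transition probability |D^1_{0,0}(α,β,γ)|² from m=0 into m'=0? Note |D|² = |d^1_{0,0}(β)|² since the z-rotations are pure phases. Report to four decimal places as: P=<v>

P=0.3176

D^1_{0,0}(2.5194,0.9721,5.1601) = e^{-i·0·2.5194}·d^1_{0,0}(0.9721)·e^{-i·0·5.1601}. Compute d first:
c=cos(0.9721/2)=0.884185, s=sin(0.9721/2)=0.467137; N=√[1·1·1·1]=1.000000
The bounds max(0,m−m')=0 and min(l+m,l−m')=1 give 2 terms
  k=0: (−1)^0·1.0000/(1)·0.8842^2·0.4671^0 = +0.781783
  k=1: (−1)^1·1.0000/(1)·0.8842^0·0.4671^2 = -0.218217
d^1_{0,0}(0.9721) = +0.781783 -0.218217 = +0.563566
|D^1_{0,0}|² = |d^1_{0,0}(β)|² = (+0.563566)² = 0.317607 (the z-rotation phases have unit modulus)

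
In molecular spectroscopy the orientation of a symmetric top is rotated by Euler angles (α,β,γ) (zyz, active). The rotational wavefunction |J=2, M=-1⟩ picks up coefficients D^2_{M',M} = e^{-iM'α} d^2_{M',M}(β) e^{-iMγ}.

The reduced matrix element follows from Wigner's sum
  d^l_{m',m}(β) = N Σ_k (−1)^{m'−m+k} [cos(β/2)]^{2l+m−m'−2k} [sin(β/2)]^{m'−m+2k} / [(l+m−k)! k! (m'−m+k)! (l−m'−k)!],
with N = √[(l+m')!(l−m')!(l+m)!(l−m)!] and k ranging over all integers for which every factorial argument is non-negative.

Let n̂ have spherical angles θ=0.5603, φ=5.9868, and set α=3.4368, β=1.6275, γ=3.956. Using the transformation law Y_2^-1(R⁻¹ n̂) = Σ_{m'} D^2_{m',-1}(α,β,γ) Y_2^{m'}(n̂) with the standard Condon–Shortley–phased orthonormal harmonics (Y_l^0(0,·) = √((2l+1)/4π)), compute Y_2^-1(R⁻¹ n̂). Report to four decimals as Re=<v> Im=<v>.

Re=-0.1312 Im=-0.3020

Need the full column D^2_{m',-1} for m'=−2..2 at α=3.4368, β=1.6275, γ=3.956.
cos(β/2)=0.686778, sin(β/2)=0.726868
d^2_{-2,-1}: single k=1 term ⇒ +0.470905;  D = -0.077800-0.464434i
d^2_{-1,-1}: k∈[0..1] ⇒ +0.222466 -0.747591 = -0.525125;  D = -0.233684-0.470264i
d^2_{0,-1}: k∈[0..1] ⇒ -0.576739 +0.646038 = +0.069299;  D = -0.047560-0.050402i
d^2_{1,-1}: k∈[0..1] ⇒ +0.747591 -0.279140 = +0.468451;  D = +0.406717+0.232439i
d^2_{2,-1}: single k=0 term ⇒ -0.527487;  D = +0.514310+0.117168i
Y_2^{m'}(θ=0.5603,φ=5.9868) and Σ D·Y over m':
  (-0.0778-0.4644i)·(+0.0905+0.0609i)  (-0.2337-0.4703i)·(+0.3326+0.1016i)  (-0.0476-0.0504i)·(+0.3636+0.0000i)  (+0.4067+0.2324i)·(-0.3326+0.1016i)  (+0.5143+0.1172i)·(+0.0905-0.0609i)
Y_2^-1(R⁻¹ n̂) = -0.131201-0.301992i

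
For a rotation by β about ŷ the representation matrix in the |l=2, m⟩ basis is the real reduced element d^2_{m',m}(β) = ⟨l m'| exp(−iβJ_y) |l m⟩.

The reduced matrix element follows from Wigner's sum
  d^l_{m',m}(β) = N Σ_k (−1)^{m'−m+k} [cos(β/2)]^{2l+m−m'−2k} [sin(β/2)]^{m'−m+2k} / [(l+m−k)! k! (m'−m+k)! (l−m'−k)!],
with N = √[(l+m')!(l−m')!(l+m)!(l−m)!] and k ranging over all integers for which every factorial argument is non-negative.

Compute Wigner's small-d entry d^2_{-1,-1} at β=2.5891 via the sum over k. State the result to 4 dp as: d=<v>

d=-0.2010

d^2_{-1,-1}(β=2.5891) via Wigner's sum:
Half-angle: c=0.272746, s=0.962086. N=√(1·6·1·6)=6.000000
k∈{0,1} keeps every argument non-negative
  k=0: (−1)^0·6.0000/(6)·0.2727^4·0.9621^0 = +0.005534
  k=1: (−1)^1·6.0000/(2)·0.2727^2·0.9621^2 = -0.206570
d^2_{-1,-1}(2.5891) = +0.005534 -0.206570 = -0.201036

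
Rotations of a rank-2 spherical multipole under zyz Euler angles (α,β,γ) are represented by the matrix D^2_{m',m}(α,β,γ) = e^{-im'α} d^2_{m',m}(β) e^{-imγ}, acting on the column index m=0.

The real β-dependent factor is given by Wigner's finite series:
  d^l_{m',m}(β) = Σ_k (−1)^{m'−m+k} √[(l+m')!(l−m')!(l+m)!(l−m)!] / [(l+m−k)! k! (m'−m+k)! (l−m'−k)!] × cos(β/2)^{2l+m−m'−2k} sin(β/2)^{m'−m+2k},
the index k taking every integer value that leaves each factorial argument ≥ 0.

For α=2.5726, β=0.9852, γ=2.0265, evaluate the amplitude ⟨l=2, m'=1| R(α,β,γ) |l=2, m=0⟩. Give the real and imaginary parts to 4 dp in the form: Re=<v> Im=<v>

Re=0.4752 Im=0.3039

D^2_{1,0}(2.5726,0.9852,2.0265) = e^{-i·1·2.5726}·d^2_{1,0}(0.9852)·e^{-i·0·2.0265}. Compute d first:
c=cos(0.9852/2)=0.881106, s=sin(0.9852/2)=0.472918; N=√[6·1·2·2]=4.898979
k∈{0,1} keeps every argument non-negative
  k=0: (−1)^1·4.8990/(2)·0.8811^3·0.4729^1 = -0.792404
  k=1: (−1)^2·4.8990/(2)·0.8811^1·0.4729^3 = +0.228277
d^2_{1,0}(0.9852) = -0.792404 +0.228277 = -0.564127
Attach z-rotation phases: D = e^{-i(1)(2.5726)}·(-0.564127)·e^{-i(0)(2.0265)} = +0.475245+0.303942i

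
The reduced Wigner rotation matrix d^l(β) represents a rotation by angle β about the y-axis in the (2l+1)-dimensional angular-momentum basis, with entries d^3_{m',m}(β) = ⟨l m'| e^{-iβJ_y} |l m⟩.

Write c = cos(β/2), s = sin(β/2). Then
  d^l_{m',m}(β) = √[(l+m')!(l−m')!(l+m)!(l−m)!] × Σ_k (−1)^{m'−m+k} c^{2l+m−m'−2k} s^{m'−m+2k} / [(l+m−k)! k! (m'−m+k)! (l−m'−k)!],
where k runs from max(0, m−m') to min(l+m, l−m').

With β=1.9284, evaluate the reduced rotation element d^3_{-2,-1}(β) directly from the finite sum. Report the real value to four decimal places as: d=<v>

d^3_{-2,-1}(β=1.9284) via Wigner's sum:
c=cos(1.9284/2)=0.570074, s=sin(1.9284/2)=0.821593; N=√[1·120·2·24]=75.894664
k: max(0,(-1)−(-2))=1 … min(3+(-1),3−(-2))=2
  k=1: (−1)^0·75.8947/(24)·0.5701^5·0.8216^1 = +0.156428
  k=2: (−1)^1·75.8947/(12)·0.5701^3·0.8216^3 = -0.649823
d^3_{-2,-1}(1.9284) = +0.156428 -0.649823 = -0.493395

d=-0.4934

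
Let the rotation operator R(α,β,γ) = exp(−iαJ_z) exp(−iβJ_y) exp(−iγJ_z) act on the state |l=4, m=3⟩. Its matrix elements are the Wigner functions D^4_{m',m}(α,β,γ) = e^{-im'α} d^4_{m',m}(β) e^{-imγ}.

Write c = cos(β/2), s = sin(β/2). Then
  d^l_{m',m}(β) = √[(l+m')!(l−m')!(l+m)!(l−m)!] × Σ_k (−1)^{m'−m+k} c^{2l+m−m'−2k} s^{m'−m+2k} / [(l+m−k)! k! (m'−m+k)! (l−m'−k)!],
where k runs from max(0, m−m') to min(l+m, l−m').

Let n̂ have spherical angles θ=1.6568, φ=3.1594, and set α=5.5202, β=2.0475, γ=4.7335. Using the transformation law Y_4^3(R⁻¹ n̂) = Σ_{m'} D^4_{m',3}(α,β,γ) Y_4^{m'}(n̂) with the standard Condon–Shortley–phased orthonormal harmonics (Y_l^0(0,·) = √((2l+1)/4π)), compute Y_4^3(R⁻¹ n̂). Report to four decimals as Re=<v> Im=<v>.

Need the full column D^4_{m',3} for m'=−4..4 at α=5.5202, β=2.0475, γ=4.7335.
cos(β/2)=0.520167, sin(β/2)=0.854065
d^4_{-4,3}: single k=7 term ⇒ +0.487666;  D = -0.012833+0.487498i
d^4_{-3,3}: k∈[6..7] ⇒ +0.735069 -0.283091 = +0.451978;  D = -0.320842+0.318346i
d^4_{-2,3}: k∈[5..6] ⇒ +0.717905 -0.645122 = +0.072783;  D = -0.072771+0.001347i
d^4_{-1,3}: k∈[4..5] ⇒ +0.515291 -0.833489 = -0.318198;  D = +0.234016+0.215607i
d^4_{0,3}: k∈[3..4] ⇒ +0.280705 -0.756738 = -0.476034;  D = +0.030129+0.475079i
d^4_{1,3}: k∈[2..3] ⇒ +0.114685 -0.515291 = -0.400606;  D = -0.257971+0.306490i
d^4_{2,3}: k∈[1..2] ⇒ +0.032927 -0.266300 = -0.233373;  D = -0.232009+0.025192i
d^4_{3,3}: k∈[0..1] ⇒ +0.005360 -0.101143 = -0.095783;  D = -0.075971-0.058334i
d^4_{4,3}: single k=0 term ⇒ -0.024891;  D = -0.003793-0.024600i
Y_4^{m'}(θ=1.6568,φ=3.1594) and Σ D·Y over m':
  (-0.0128+0.4875i)·(+0.4349-0.0310i)  (-0.3208+0.3183i)·(+0.1062-0.0057i)  (-0.0728+0.0013i)·(-0.3147+0.0112i)  (+0.2340+0.2156i)·(-0.1194+0.0021i)  (+0.0301+0.4751i)·(+0.2941+0.0000i)  (-0.2580+0.3065i)·(+0.1194+0.0021i)  (-0.2320+0.0252i)·(-0.3147-0.0112i)  (-0.0760-0.0583i)·(-0.1062-0.0057i)  (-0.0038-0.0246i)·(+0.4349+0.0310i)
Y_4^3(R⁻¹ n̂) = +0.029353+0.387822i

Re=0.0294 Im=0.3878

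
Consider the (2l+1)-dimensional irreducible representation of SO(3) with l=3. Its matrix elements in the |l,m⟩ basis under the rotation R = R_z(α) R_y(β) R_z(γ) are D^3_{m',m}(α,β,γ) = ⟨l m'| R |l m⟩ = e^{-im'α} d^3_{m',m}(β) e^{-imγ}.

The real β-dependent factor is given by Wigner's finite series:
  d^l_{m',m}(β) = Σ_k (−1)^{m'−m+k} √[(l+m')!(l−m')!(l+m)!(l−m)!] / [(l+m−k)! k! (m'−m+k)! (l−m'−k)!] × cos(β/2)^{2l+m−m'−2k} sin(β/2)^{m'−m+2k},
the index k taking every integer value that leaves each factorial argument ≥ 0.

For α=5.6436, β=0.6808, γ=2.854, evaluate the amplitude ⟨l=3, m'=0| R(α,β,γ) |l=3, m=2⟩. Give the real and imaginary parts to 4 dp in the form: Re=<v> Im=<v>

First d^3_{0,2}(β=0.6808), then the phase factors e^{-i(0)α} and e^{-i(2)γ}:
Half-angle: c=0.942621, s=0.333864. N=√(6·6·120·1)=65.726707
Admissible k: 2..3 (factorial args all ≥0)
  k=2: (−1)^0·65.7267/(12)·0.9426^4·0.3339^2 = +0.482002
  k=3: (−1)^1·65.7267/(12)·0.9426^2·0.3339^4 = -0.060466
d^3_{0,2}(0.6808) = +0.482002 -0.060466 = +0.421536
Phases: e^{-i·(0)·5.6436}=+1.000000+0.000000i, e^{-i·(2)·2.854}=+0.839092+0.543990i ⇒ D=+0.353707+0.229311i

Re=0.3537 Im=0.2293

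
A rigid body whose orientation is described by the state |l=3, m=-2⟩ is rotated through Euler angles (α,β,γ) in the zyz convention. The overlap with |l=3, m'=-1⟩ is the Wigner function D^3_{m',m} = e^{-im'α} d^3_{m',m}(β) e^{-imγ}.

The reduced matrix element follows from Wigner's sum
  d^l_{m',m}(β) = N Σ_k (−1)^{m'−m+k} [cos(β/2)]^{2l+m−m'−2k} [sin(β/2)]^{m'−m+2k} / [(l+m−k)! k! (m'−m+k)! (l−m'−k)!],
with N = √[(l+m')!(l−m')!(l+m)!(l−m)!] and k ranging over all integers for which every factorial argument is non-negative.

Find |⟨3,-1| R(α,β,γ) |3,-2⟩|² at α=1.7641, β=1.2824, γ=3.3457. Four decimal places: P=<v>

P=0.0051

D^3_{-1,-2}(1.7641,1.2824,3.3457) = e^{-i·-1·1.7641}·d^3_{-1,-2}(1.2824)·e^{-i·-2·3.3457}. Compute d first:
c=cos(1.2824/2)=0.801379, s=sin(1.2824/2)=0.598158; N=√[2·24·1·120]=75.894664
k: max(0,(-2)−(-1))=0 … min(3+(-2),3−(-1))=1
  k=0: (−1)^1·75.8947/(24)·0.8014^5·0.5982^1 = -0.625179
  k=1: (−1)^2·75.8947/(12)·0.8014^3·0.5982^3 = +0.696610
d^3_{-1,-2}(1.2824) = -0.625179 +0.696610 = +0.071432
|D^3_{-1,-2}|² = |d^3_{-1,-2}(β)|² = (+0.071432)² = 0.005102 (the z-rotation phases have unit modulus)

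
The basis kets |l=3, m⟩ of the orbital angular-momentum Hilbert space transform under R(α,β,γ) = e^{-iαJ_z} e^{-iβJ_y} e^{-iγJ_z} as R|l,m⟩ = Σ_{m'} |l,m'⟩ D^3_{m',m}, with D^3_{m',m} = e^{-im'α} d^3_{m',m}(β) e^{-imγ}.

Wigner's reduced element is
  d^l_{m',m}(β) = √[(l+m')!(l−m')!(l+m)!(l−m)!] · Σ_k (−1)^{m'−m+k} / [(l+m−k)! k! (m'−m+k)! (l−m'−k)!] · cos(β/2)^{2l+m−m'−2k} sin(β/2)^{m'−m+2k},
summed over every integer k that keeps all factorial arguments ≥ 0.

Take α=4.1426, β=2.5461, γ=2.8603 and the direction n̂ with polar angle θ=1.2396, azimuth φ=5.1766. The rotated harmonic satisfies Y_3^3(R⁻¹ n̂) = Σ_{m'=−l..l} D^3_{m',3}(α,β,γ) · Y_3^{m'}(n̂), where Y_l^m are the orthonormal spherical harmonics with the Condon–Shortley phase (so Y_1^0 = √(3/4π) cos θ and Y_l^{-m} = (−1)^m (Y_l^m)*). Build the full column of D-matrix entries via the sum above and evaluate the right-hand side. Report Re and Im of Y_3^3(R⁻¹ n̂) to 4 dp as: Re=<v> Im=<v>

Need the full column D^3_{m',3} for m'=−3..3 at α=4.1426, β=2.5461, γ=2.8603.
cos(β/2)=0.293366, sin(β/2)=0.956000
d^3_{-3,3}: single k=6 term ⇒ +0.763392;  D = -0.581256-0.494882i
d^3_{-2,3}: single k=5 term ⇒ +0.573820;  D = +0.548915-0.167217i
d^3_{-1,3}: single k=4 term ⇒ +0.278419;  D = -0.075360+0.268026i
d^3_{0,3}: single k=3 term ⇒ +0.098655;  D = -0.065563-0.073718i
d^3_{1,3}: single k=2 term ⇒ +0.026218;  D = +0.025895-0.004103i
d^3_{2,3}: single k=1 term ⇒ +0.005088;  D = -0.002041+0.004661i
d^3_{3,3}: single k=0 term ⇒ +0.000637;  D = -0.000354-0.000530i
Y_3^{m'}(θ=1.2396,φ=5.1766) and Σ D·Y over m':
  (-0.5813-0.4949i)·(-0.3472-0.0625i)  (+0.5489-0.1672i)·(-0.1780+0.2379i)  (-0.0754+0.2680i)·(-0.0645-0.1288i)  (-0.0656-0.0737i)·(-0.2999+0.0000i)  (+0.0259-0.0041i)·(+0.0645-0.1288i)  (-0.0020+0.0047i)·(-0.1780-0.2379i)  (-0.0004-0.0005i)·(+0.3472-0.0625i)
Y_3^3(R⁻¹ n̂) = +0.174453+0.378998i

Re=0.1745 Im=0.3790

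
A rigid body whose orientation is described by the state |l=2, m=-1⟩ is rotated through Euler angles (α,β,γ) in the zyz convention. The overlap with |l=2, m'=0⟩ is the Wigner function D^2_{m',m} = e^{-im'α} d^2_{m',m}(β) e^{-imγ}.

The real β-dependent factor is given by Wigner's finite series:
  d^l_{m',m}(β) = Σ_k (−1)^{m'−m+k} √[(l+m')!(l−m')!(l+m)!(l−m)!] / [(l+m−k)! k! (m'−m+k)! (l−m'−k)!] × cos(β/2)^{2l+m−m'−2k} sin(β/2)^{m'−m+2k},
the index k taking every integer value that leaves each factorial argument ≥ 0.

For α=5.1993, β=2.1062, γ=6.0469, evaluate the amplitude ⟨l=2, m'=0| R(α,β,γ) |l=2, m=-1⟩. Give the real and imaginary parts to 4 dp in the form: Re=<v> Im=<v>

Re=0.5225 Im=-0.1258

Split into d^2_{0,-1}(β=2.1062) × two z-phases.
Half-angle: c=0.494880, s=0.868962. N=√(2·2·1·6)=4.898979
The bounds max(0,m−m')=0 and min(l+m,l−m')=1 give 2 terms
  k=0: (−1)^1·4.8990/(2)·0.4949^3·0.8690^1 = -0.257973
  k=1: (−1)^2·4.8990/(2)·0.4949^1·0.8690^3 = +0.795384
d^2_{0,-1}(2.1062) = -0.257973 +0.795384 = +0.537411
D = (+1.000000+0.000000i)·(+0.537411)·(+0.972214-0.234093i) = +0.522478-0.125804i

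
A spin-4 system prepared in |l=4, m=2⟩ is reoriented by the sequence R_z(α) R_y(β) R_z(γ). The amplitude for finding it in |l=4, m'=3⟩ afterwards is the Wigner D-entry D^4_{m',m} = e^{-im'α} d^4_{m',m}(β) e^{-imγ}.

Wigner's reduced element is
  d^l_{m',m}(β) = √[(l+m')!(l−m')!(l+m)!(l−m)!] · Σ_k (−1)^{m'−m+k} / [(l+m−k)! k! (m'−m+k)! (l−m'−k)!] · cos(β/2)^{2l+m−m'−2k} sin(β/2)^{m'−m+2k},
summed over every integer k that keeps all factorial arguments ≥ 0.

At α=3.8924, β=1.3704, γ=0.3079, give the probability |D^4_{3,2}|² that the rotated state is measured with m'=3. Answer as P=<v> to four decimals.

P=0.1573

First d^4_{3,2}(β=1.3704), then the phase factors e^{-i(3)α} and e^{-i(2)γ}:
With c≡cos(β/2)=0.774292 and s≡sin(β/2)=0.632828, N=[5040·1·720·2]^{1/2}=2693.993318
k∈{0,1} keeps every argument non-negative
  k=0: (−1)^1·2693.9933/(720)·0.7743^7·0.6328^1 = -0.395080
  k=1: (−1)^2·2693.9933/(240)·0.7743^5·0.6328^3 = +0.791712
d^4_{3,2}(1.3704) = -0.395080 +0.791712 = +0.396632
|D^4_{3,2}|² = |d^4_{3,2}(β)|² = (+0.396632)² = 0.157317 (the z-rotation phases have unit modulus)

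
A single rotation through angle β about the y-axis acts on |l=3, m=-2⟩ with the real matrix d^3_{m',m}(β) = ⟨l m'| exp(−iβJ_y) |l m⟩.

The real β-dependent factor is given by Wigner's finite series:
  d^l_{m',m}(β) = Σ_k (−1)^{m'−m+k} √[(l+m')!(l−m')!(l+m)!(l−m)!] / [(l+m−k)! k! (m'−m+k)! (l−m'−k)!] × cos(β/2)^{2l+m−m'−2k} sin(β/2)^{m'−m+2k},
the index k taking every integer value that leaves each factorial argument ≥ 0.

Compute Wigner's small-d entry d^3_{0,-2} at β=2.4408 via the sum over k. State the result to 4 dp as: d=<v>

d^3_{0,-2}(β=2.4408) via Wigner's sum:
c=cos(2.4408/2)=0.343270, s=sin(2.4408/2)=0.939237; N=√[6·6·1·120]=65.726707
The bounds max(0,m−m')=0 and min(l+m,l−m')=1 give 2 terms
  k=0: (−1)^2·65.7267/(12)·0.3433^4·0.9392^2 = +0.067090
  k=1: (−1)^3·65.7267/(12)·0.3433^2·0.9392^4 = -0.502265
d^3_{0,-2}(2.4408) = +0.067090 -0.502265 = -0.435175

d=-0.4352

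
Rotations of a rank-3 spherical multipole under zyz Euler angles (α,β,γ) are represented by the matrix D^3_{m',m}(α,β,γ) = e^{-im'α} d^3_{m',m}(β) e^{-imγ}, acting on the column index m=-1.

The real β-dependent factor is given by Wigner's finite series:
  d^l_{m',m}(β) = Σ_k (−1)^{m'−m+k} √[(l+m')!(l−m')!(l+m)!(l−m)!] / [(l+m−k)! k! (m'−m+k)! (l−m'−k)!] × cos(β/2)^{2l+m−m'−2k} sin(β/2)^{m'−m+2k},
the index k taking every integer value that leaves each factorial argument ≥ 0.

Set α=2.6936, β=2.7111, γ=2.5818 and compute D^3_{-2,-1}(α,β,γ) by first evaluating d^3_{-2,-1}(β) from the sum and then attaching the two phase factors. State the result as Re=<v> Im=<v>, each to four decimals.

Re=0.0064 Im=-0.0557

D^3_{-2,-1}(2.6936,2.7111,2.5818) = e^{-i·-2·2.6936}·d^3_{-2,-1}(2.7111)·e^{-i·-1·2.5818}. Compute d first:
c=cos(2.7111/2)=0.213588, s=sin(2.7111/2)=0.976924; N=√[1·120·2·24]=75.894664
The bounds max(0,m−m')=1 and min(l+m,l−m')=2 give 2 terms
  k=1: (−1)^0·75.8947/(24)·0.2136^5·0.9769^1 = +0.001373
  k=2: (−1)^1·75.8947/(12)·0.2136^3·0.9769^3 = -0.057457
d^3_{-2,-1}(2.7111) = +0.001373 -0.057457 = -0.056084
Attach z-rotation phases: D = e^{-i(-2)(2.6936)}·(-0.056084)·e^{-i(-1)(2.5818)} = +0.006436-0.055713i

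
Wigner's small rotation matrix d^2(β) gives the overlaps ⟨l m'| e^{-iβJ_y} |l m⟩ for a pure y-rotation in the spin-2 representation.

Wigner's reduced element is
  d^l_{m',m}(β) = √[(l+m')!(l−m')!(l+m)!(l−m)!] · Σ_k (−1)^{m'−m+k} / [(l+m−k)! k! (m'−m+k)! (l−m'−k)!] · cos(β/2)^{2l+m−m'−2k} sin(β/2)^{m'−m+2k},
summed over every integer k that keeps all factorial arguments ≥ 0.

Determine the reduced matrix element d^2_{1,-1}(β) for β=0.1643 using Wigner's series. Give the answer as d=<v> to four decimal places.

d^2_{1,-1}(β=0.1643) via Wigner's sum:
c=cos(0.1643/2)=0.996628, s=sin(0.1643/2)=0.082058; N=√[6·1·1·6]=6.000000
k∈{0,1} keeps every argument non-negative
  k=0: (−1)^2·6.0000/(2)·0.9966^2·0.0821^2 = +0.020064
  k=1: (−1)^3·6.0000/(6)·0.9966^0·0.0821^4 = -0.000045
d^2_{1,-1}(0.1643) = +0.020064 -0.000045 = +0.020019

d=0.0200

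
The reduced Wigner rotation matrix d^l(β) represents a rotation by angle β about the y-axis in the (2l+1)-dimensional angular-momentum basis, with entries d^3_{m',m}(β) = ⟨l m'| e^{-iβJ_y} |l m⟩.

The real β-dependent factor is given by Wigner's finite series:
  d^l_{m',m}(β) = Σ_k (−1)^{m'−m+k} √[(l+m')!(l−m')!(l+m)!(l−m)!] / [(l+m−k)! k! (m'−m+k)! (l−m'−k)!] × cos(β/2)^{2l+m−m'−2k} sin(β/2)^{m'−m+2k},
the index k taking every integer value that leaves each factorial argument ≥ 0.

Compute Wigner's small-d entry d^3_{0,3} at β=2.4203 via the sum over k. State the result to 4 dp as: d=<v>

d=0.1610

d^3_{0,3}(β=2.4203) via Wigner's sum:
c=cos(2.4203/2)=0.352879, s=sin(2.4203/2)=0.935669; N=√[6·6·720·1]=160.996894
The bounds max(0,m−m')=3 and min(l+m,l−m')=3 give 1 term
  k=3: (−1)^0·160.9969/(36)·0.3529^3·0.9357^3 = +0.160975
d^3_{0,3}(2.4203) = +0.160975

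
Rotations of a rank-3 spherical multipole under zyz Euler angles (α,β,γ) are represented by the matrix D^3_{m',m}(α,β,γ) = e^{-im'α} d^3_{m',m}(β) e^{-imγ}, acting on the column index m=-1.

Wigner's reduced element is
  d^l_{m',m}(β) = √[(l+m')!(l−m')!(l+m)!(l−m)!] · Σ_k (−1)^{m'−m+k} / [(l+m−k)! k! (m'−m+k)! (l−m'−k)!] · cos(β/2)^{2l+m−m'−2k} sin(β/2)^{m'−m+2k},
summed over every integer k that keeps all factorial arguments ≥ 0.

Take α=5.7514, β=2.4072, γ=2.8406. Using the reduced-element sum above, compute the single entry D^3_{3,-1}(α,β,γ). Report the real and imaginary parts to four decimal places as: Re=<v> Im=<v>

Split into d^3_{3,-1}(β=2.4072) × two z-phases.
With c≡cos(β/2)=0.359000 and s≡sin(β/2)=0.933338, N=[720·1·2·24]^{1/2}=185.903201
k: max(0,(-1)−(3))=0 … min(3+(-1),3−(3))=0
  k=0: (−1)^4·185.9032/(48)·0.3590^2·0.9333^4 = +0.378782
d^3_{3,-1}(2.4072) = +0.378782
Attach z-rotation phases: D = e^{-i(3)(5.7514)}·(+0.378782)·e^{-i(-1)(2.8406)} = -0.103379-0.364402i

Re=-0.1034 Im=-0.3644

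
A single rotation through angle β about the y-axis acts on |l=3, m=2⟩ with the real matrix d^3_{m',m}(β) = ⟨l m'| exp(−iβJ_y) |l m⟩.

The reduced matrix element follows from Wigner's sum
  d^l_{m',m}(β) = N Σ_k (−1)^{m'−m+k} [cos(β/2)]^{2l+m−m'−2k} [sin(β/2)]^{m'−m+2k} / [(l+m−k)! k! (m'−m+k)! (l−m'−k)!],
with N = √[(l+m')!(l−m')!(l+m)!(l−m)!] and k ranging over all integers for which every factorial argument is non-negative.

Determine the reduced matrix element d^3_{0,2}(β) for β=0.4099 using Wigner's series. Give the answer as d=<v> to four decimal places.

d=0.1995

d^3_{0,2}(β=0.4099) via Wigner's sum:
c=cos(0.4099/2)=0.979071, s=sin(0.4099/2)=0.203518; N=√[6·6·120·1]=65.726707
k∈{2,3} keeps every argument non-negative
  k=2: (−1)^0·65.7267/(12)·0.9791^4·0.2035^2 = +0.208461
  k=3: (−1)^1·65.7267/(12)·0.9791^2·0.2035^4 = -0.009007
d^3_{0,2}(0.4099) = +0.208461 -0.009007 = +0.199453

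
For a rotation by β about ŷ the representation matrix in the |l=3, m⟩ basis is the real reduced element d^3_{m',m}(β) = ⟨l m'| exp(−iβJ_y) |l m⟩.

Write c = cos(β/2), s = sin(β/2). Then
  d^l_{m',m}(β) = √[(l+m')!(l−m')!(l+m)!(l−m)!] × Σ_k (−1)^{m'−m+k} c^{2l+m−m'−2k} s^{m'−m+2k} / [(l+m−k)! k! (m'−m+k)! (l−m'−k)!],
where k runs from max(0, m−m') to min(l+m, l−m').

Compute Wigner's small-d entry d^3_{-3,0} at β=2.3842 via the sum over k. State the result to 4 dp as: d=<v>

d=0.1813

d^3_{-3,0}(β=2.3842) via Wigner's sum:
c=cos(2.3842/2)=0.369709, s=sin(2.3842/2)=0.929147; N=√[1·720·6·6]=160.996894
The bounds max(0,m−m')=3 and min(l+m,l−m')=3 give 1 term
  k=3: (−1)^0·160.9969/(36)·0.3697^3·0.9291^3 = +0.181280
d^3_{-3,0}(2.3842) = +0.181280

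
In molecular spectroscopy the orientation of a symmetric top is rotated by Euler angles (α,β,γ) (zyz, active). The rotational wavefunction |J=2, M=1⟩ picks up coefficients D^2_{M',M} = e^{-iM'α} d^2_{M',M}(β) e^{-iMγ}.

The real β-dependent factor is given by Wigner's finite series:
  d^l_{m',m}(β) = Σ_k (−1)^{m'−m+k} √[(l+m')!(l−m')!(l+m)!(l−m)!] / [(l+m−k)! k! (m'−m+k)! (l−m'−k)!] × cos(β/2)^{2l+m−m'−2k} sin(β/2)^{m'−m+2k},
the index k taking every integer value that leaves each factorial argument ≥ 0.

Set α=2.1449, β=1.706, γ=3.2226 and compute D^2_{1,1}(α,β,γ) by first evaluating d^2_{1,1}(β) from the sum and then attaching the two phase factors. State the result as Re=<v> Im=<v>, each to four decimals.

First d^2_{1,1}(β=1.706), then the phase factors e^{-i(1)α} and e^{-i(1)γ}:
c=cos(1.706/2)=0.657726, s=sin(1.706/2)=0.753257; N=√[6·1·6·1]=6.000000
Admissible k: 0..1 (factorial args all ≥0)
  k=0: (−1)^0·6.0000/(6)·0.6577^4·0.7533^0 = +0.187146
  k=1: (−1)^1·6.0000/(2)·0.6577^2·0.7533^2 = -0.736373
d^2_{1,1}(1.706) = +0.187146 -0.736373 = -0.549227
D = (-0.543082-0.839679i)·(-0.549227)·(-0.996721+0.080919i) = -0.334615-0.435526i

Re=-0.3346 Im=-0.4355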